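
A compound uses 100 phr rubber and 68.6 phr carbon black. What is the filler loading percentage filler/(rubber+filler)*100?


Filler % = filler / (rubber + filler) * 100
= 68.6 / (100 + 68.6) * 100
= 68.6 / 168.6 * 100
= 40.69%

40.69%


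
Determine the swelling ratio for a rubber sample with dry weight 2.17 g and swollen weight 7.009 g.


Q = W_swollen / W_dry
Q = 7.009 / 2.17
Q = 3.23

Q = 3.23


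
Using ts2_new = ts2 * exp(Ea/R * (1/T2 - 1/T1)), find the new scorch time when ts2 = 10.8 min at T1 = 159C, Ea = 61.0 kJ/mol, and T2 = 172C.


Convert temperatures: T1 = 159 + 273.15 = 432.15 K, T2 = 172 + 273.15 = 445.15 K
ts2_new = 10.8 * exp(61000 / 8.314 * (1/445.15 - 1/432.15))
1/T2 - 1/T1 = -6.7578e-05
ts2_new = 6.58 min

6.58 min


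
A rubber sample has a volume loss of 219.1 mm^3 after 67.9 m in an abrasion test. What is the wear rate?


Rate = volume_loss / distance
= 219.1 / 67.9
= 3.227 mm^3/m

3.227 mm^3/m


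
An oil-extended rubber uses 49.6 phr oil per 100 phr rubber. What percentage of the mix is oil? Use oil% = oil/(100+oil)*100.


Oil % = oil / (100 + oil) * 100
= 49.6 / (100 + 49.6) * 100
= 49.6 / 149.6 * 100
= 33.16%

33.16%


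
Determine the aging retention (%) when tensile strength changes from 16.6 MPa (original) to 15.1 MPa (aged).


Retention = aged / original * 100
= 15.1 / 16.6 * 100
= 91.0%

91.0%


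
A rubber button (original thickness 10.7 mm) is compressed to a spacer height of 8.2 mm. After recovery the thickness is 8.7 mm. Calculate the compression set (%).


CS = (t0 - recovered) / (t0 - ts) * 100
= (10.7 - 8.7) / (10.7 - 8.2) * 100
= 2.0 / 2.5 * 100
= 80.0%

80.0%


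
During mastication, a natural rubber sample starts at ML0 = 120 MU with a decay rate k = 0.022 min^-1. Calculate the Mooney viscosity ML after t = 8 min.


ML = ML0 * exp(-k * t)
ML = 120 * exp(-0.022 * 8)
ML = 120 * 0.8386
ML = 100.63 MU

100.63 MU


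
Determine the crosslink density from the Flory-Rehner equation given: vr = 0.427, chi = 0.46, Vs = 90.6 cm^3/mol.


ln(1 - vr) = ln(1 - 0.427) = -0.5569
Numerator = -((-0.5569) + 0.427 + 0.46 * 0.427^2) = 0.0460
Denominator = 90.6 * (0.427^(1/3) - 0.427/2) = 48.8809
nu = 0.0460 / 48.8809 = 9.4103e-04 mol/cm^3

9.4103e-04 mol/cm^3


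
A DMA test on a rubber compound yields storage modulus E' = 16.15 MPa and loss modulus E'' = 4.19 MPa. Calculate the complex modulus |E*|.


|E*| = sqrt(E'^2 + E''^2)
= sqrt(16.15^2 + 4.19^2)
= sqrt(260.8225 + 17.5561)
= 16.685 MPa

16.685 MPa


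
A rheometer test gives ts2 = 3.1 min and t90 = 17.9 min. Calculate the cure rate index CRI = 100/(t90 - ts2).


CRI = 100 / (t90 - ts2)
= 100 / (17.9 - 3.1)
= 100 / 14.8
= 6.76 min^-1

6.76 min^-1


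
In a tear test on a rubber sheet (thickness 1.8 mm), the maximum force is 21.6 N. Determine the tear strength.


Tear strength = force / thickness
= 21.6 / 1.8
= 12.0 N/mm

12.0 N/mm


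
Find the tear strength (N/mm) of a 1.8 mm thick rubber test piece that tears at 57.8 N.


Tear strength = force / thickness
= 57.8 / 1.8
= 32.11 N/mm

32.11 N/mm


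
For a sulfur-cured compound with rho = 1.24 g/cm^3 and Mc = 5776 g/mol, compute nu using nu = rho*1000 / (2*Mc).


nu = rho * 1000 / (2 * Mc)
nu = 1.24 * 1000 / (2 * 5776)
nu = 1240.0 / 11552
nu = 0.1073 mol/L

0.1073 mol/L


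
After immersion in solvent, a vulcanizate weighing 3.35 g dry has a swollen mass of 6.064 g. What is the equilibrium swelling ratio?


Q = W_swollen / W_dry
Q = 6.064 / 3.35
Q = 1.81

Q = 1.81


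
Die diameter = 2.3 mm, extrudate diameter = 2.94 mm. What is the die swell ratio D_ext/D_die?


Die swell ratio = D_extrudate / D_die
= 2.94 / 2.3
= 1.278

Die swell = 1.278


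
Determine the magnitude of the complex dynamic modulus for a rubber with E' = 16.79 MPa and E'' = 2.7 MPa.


|E*| = sqrt(E'^2 + E''^2)
= sqrt(16.79^2 + 2.7^2)
= sqrt(281.9041 + 7.2900)
= 17.006 MPa

17.006 MPa


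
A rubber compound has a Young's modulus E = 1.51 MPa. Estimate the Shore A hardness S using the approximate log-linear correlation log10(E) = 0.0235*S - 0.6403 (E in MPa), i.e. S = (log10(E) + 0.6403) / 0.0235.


log10(E) = 0.0235*S - 0.6403  =>  S = (log10(E) + 0.6403) / 0.0235
log10(1.51) = 0.178977
S = (0.178977 + 0.6403) / 0.0235 = 0.819277 / 0.0235
S = 34.9

Shore A = 34.9


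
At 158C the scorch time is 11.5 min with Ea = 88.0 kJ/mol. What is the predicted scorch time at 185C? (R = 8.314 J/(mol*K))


Convert temperatures: T1 = 158 + 273.15 = 431.15 K, T2 = 185 + 273.15 = 458.15 K
ts2_new = 11.5 * exp(88000 / 8.314 * (1/458.15 - 1/431.15))
1/T2 - 1/T1 = -1.3669e-04
ts2_new = 2.71 min

2.71 min


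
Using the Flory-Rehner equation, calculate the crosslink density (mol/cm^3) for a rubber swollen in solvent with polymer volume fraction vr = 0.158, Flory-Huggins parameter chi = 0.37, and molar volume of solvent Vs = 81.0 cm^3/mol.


ln(1 - vr) = ln(1 - 0.158) = -0.1720
Numerator = -((-0.1720) + 0.158 + 0.37 * 0.158^2) = 0.0047
Denominator = 81.0 * (0.158^(1/3) - 0.158/2) = 37.3906
nu = 0.0047 / 37.3906 = 1.2673e-04 mol/cm^3

1.2673e-04 mol/cm^3


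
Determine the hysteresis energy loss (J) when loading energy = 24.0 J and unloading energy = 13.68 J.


Hysteresis loss = loading - unloading
= 24.0 - 13.68
= 10.32 J

10.32 J


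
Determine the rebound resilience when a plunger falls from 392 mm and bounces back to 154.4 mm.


Resilience = h_rebound / h_drop * 100
= 154.4 / 392 * 100
= 39.4%

39.4%


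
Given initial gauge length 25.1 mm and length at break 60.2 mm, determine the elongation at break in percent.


Elongation = (Lf - L0) / L0 * 100
= (60.2 - 25.1) / 25.1 * 100
= 35.1 / 25.1 * 100
= 139.8%

139.8%


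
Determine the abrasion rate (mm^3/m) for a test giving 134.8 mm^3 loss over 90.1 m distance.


Rate = volume_loss / distance
= 134.8 / 90.1
= 1.496 mm^3/m

1.496 mm^3/m


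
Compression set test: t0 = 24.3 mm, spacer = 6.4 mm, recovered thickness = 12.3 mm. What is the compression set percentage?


CS = (t0 - recovered) / (t0 - ts) * 100
= (24.3 - 12.3) / (24.3 - 6.4) * 100
= 12.0 / 17.9 * 100
= 67.0%

67.0%


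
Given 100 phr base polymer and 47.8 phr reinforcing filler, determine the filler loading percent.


Filler % = filler / (rubber + filler) * 100
= 47.8 / (100 + 47.8) * 100
= 47.8 / 147.8 * 100
= 32.34%

32.34%


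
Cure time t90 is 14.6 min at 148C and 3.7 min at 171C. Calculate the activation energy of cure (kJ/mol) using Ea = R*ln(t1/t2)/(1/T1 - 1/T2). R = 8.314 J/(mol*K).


T1 = 421.15 K, T2 = 444.15 K
1/T1 - 1/T2 = 1.2296e-04
ln(t1/t2) = ln(14.6/3.7) = 1.3727
Ea = 8.314 * 1.3727 / 1.2296e-04 = 92815.5446 J/mol
Ea = 92.82 kJ/mol

92.82 kJ/mol


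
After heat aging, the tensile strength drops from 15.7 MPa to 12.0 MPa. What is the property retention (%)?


Retention = aged / original * 100
= 12.0 / 15.7 * 100
= 76.4%

76.4%


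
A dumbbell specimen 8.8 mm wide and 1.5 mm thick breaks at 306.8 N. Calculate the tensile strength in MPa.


Area = width * thickness = 8.8 * 1.5 = 13.2 mm^2
TS = force / area = 306.8 / 13.2 = 23.24 MPa

23.24 MPa


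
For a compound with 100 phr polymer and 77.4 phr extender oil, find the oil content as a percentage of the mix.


Oil % = oil / (100 + oil) * 100
= 77.4 / (100 + 77.4) * 100
= 77.4 / 177.4 * 100
= 43.63%

43.63%


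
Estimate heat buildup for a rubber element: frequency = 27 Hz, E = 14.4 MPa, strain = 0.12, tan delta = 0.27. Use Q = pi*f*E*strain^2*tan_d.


Q = pi * f * E * strain^2 * tan_d
= pi * 27 * 14.4 * 0.12^2 * 0.27
= pi * 27 * 14.4 * 0.0144 * 0.27
= 4.7490

Q = 4.7490


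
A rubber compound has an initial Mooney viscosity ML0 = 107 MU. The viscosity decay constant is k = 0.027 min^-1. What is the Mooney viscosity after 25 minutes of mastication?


ML = ML0 * exp(-k * t)
ML = 107 * exp(-0.027 * 25)
ML = 107 * 0.5092
ML = 54.48 MU

54.48 MU


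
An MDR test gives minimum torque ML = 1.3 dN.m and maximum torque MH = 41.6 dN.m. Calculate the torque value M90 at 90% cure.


M90 = ML + 0.9 * (MH - ML)
M90 = 1.3 + 0.9 * (41.6 - 1.3)
M90 = 1.3 + 0.9 * 40.3
M90 = 37.57 dN.m

37.57 dN.m


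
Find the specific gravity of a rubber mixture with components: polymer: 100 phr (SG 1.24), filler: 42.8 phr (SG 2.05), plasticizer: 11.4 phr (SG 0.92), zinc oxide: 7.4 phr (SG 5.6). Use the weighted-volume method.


Sum of weights = 161.6
Volume contributions:
  polymer: 100/1.24 = 80.6452
  filler: 42.8/2.05 = 20.8780
  plasticizer: 11.4/0.92 = 12.3913
  zinc oxide: 7.4/5.6 = 1.3214
Sum of volumes = 115.2359
SG = 161.6 / 115.2359 = 1.402

SG = 1.402


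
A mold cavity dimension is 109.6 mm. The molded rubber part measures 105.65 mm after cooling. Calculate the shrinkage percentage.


Shrinkage = (mold - part) / mold * 100
= (109.6 - 105.65) / 109.6 * 100
= 3.95 / 109.6 * 100
= 3.6%

3.6%


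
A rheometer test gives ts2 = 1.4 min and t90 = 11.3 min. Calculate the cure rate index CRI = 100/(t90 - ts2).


CRI = 100 / (t90 - ts2)
= 100 / (11.3 - 1.4)
= 100 / 9.9
= 10.1 min^-1

10.1 min^-1


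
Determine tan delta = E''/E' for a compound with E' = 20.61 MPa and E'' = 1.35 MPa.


tan delta = E'' / E'
= 1.35 / 20.61
= 0.0655

tan delta = 0.0655


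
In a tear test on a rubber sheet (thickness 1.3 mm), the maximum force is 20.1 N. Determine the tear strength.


Tear strength = force / thickness
= 20.1 / 1.3
= 15.46 N/mm

15.46 N/mm


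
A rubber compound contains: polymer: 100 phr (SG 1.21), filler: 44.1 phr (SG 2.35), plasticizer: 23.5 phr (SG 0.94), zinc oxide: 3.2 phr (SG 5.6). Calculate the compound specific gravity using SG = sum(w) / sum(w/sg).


Sum of weights = 170.8
Volume contributions:
  polymer: 100/1.21 = 82.6446
  filler: 44.1/2.35 = 18.7660
  plasticizer: 23.5/0.94 = 25.0000
  zinc oxide: 3.2/5.6 = 0.5714
Sum of volumes = 126.9820
SG = 170.8 / 126.9820 = 1.345

SG = 1.345


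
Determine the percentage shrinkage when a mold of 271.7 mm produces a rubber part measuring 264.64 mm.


Shrinkage = (mold - part) / mold * 100
= (271.7 - 264.64) / 271.7 * 100
= 7.06 / 271.7 * 100
= 2.6%

2.6%


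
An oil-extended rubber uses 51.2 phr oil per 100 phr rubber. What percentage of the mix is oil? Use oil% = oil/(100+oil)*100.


Oil % = oil / (100 + oil) * 100
= 51.2 / (100 + 51.2) * 100
= 51.2 / 151.2 * 100
= 33.86%

33.86%


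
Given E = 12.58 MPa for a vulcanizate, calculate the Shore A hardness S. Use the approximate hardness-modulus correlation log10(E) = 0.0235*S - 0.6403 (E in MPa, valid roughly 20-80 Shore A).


log10(E) = 0.0235*S - 0.6403  =>  S = (log10(E) + 0.6403) / 0.0235
log10(12.58) = 1.099681
S = (1.099681 + 0.6403) / 0.0235 = 1.739981 / 0.0235
S = 74.0

Shore A = 74.0


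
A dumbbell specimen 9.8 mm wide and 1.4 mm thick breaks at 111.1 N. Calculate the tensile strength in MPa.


Area = width * thickness = 9.8 * 1.4 = 13.72 mm^2
TS = force / area = 111.1 / 13.72 = 8.1 MPa

8.1 MPa


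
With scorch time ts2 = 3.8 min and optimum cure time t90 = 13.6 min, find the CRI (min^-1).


CRI = 100 / (t90 - ts2)
= 100 / (13.6 - 3.8)
= 100 / 9.8
= 10.2 min^-1

10.2 min^-1


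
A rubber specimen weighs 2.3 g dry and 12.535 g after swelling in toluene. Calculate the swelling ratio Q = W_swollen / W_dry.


Q = W_swollen / W_dry
Q = 12.535 / 2.3
Q = 5.45

Q = 5.45


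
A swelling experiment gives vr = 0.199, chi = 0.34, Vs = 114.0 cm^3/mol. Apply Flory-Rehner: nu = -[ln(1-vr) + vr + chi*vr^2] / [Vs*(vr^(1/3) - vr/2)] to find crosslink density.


ln(1 - vr) = ln(1 - 0.199) = -0.2219
Numerator = -((-0.2219) + 0.199 + 0.34 * 0.199^2) = 0.0094
Denominator = 114.0 * (0.199^(1/3) - 0.199/2) = 55.2133
nu = 0.0094 / 55.2133 = 1.7079e-04 mol/cm^3

1.7079e-04 mol/cm^3


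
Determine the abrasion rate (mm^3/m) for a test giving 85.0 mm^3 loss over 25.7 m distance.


Rate = volume_loss / distance
= 85.0 / 25.7
= 3.307 mm^3/m

3.307 mm^3/m


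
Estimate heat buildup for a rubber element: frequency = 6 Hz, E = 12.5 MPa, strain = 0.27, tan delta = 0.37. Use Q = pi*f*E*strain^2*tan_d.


Q = pi * f * E * strain^2 * tan_d
= pi * 6 * 12.5 * 0.27^2 * 0.37
= pi * 6 * 12.5 * 0.0729 * 0.37
= 6.3554

Q = 6.3554


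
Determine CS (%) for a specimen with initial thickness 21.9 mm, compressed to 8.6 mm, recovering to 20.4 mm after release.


CS = (t0 - recovered) / (t0 - ts) * 100
= (21.9 - 20.4) / (21.9 - 8.6) * 100
= 1.5 / 13.3 * 100
= 11.3%

11.3%


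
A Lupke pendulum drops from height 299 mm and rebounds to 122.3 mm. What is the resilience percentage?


Resilience = h_rebound / h_drop * 100
= 122.3 / 299 * 100
= 40.9%

40.9%


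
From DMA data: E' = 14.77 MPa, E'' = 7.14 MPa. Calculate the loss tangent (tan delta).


tan delta = E'' / E'
= 7.14 / 14.77
= 0.4834

tan delta = 0.4834


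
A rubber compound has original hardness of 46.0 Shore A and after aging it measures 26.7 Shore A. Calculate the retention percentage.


Retention = aged / original * 100
= 26.7 / 46.0 * 100
= 58.0%

58.0%


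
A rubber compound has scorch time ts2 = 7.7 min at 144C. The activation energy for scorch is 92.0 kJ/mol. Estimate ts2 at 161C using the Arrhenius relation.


Convert temperatures: T1 = 144 + 273.15 = 417.15 K, T2 = 161 + 273.15 = 434.15 K
ts2_new = 7.7 * exp(92000 / 8.314 * (1/434.15 - 1/417.15))
1/T2 - 1/T1 = -9.3868e-05
ts2_new = 2.73 min

2.73 min


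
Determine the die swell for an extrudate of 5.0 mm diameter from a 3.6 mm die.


Die swell ratio = D_extrudate / D_die
= 5.0 / 3.6
= 1.389

Die swell = 1.389


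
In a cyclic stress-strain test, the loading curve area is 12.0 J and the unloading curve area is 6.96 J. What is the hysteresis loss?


Hysteresis loss = loading - unloading
= 12.0 - 6.96
= 5.04 J

5.04 J


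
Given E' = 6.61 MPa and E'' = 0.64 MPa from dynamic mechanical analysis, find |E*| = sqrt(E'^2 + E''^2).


|E*| = sqrt(E'^2 + E''^2)
= sqrt(6.61^2 + 0.64^2)
= sqrt(43.6921 + 0.4096)
= 6.641 MPa

6.641 MPa


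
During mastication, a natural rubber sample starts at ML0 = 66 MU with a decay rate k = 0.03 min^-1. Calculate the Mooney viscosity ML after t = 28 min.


ML = ML0 * exp(-k * t)
ML = 66 * exp(-0.03 * 28)
ML = 66 * 0.4317
ML = 28.49 MU

28.49 MU


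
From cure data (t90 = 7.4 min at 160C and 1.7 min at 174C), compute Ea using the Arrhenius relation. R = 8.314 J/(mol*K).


T1 = 433.15 K, T2 = 447.15 K
1/T1 - 1/T2 = 7.2283e-05
ln(t1/t2) = ln(7.4/1.7) = 1.4709
Ea = 8.314 * 1.4709 / 7.2283e-05 = 169177.4364 J/mol
Ea = 169.18 kJ/mol

169.18 kJ/mol


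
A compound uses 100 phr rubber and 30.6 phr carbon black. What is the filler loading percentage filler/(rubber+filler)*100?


Filler % = filler / (rubber + filler) * 100
= 30.6 / (100 + 30.6) * 100
= 30.6 / 130.6 * 100
= 23.43%

23.43%


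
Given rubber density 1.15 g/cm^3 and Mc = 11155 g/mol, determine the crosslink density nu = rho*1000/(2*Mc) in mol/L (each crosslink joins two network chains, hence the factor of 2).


nu = rho * 1000 / (2 * Mc)
nu = 1.15 * 1000 / (2 * 11155)
nu = 1150.0 / 22310
nu = 0.0515 mol/L

0.0515 mol/L


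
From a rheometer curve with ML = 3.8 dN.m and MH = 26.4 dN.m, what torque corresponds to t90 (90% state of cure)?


M90 = ML + 0.9 * (MH - ML)
M90 = 3.8 + 0.9 * (26.4 - 3.8)
M90 = 3.8 + 0.9 * 22.6
M90 = 24.14 dN.m

24.14 dN.m


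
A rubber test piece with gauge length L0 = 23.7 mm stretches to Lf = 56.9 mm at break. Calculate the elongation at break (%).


Elongation = (Lf - L0) / L0 * 100
= (56.9 - 23.7) / 23.7 * 100
= 33.2 / 23.7 * 100
= 140.1%

140.1%


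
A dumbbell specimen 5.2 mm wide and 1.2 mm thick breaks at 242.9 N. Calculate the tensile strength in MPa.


Area = width * thickness = 5.2 * 1.2 = 6.24 mm^2
TS = force / area = 242.9 / 6.24 = 38.93 MPa

38.93 MPa


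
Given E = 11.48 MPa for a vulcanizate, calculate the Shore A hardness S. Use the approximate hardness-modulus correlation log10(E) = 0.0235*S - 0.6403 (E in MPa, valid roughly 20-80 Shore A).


log10(E) = 0.0235*S - 0.6403  =>  S = (log10(E) + 0.6403) / 0.0235
log10(11.48) = 1.059942
S = (1.059942 + 0.6403) / 0.0235 = 1.700242 / 0.0235
S = 72.4

Shore A = 72.4


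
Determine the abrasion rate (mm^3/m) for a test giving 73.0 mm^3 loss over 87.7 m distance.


Rate = volume_loss / distance
= 73.0 / 87.7
= 0.832 mm^3/m

0.832 mm^3/m


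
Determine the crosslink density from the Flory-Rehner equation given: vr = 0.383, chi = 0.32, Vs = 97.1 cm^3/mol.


ln(1 - vr) = ln(1 - 0.383) = -0.4829
Numerator = -((-0.4829) + 0.383 + 0.32 * 0.383^2) = 0.0529
Denominator = 97.1 * (0.383^(1/3) - 0.383/2) = 51.9210
nu = 0.0529 / 51.9210 = 0.0010 mol/cm^3

0.0010 mol/cm^3


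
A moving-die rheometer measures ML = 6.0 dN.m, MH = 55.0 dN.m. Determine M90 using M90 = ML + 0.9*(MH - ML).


M90 = ML + 0.9 * (MH - ML)
M90 = 6.0 + 0.9 * (55.0 - 6.0)
M90 = 6.0 + 0.9 * 49.0
M90 = 50.1 dN.m

50.1 dN.m


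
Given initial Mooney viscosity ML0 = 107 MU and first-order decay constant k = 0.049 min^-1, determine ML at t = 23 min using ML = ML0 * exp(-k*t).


ML = ML0 * exp(-k * t)
ML = 107 * exp(-0.049 * 23)
ML = 107 * 0.3240
ML = 34.67 MU

34.67 MU


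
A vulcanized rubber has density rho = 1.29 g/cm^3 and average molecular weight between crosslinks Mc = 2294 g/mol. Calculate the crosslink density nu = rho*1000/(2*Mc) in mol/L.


nu = rho * 1000 / (2 * Mc)
nu = 1.29 * 1000 / (2 * 2294)
nu = 1290.0 / 4588
nu = 0.2812 mol/L

0.2812 mol/L


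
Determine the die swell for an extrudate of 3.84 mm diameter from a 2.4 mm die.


Die swell ratio = D_extrudate / D_die
= 3.84 / 2.4
= 1.6

Die swell = 1.6


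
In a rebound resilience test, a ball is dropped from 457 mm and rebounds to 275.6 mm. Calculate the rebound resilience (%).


Resilience = h_rebound / h_drop * 100
= 275.6 / 457 * 100
= 60.3%

60.3%


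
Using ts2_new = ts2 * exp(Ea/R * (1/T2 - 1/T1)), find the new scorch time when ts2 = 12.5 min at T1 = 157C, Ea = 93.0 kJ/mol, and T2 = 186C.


Convert temperatures: T1 = 157 + 273.15 = 430.15 K, T2 = 186 + 273.15 = 459.15 K
ts2_new = 12.5 * exp(93000 / 8.314 * (1/459.15 - 1/430.15))
1/T2 - 1/T1 = -1.4683e-04
ts2_new = 2.42 min

2.42 min


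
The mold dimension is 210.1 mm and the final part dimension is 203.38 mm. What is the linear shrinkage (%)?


Shrinkage = (mold - part) / mold * 100
= (210.1 - 203.38) / 210.1 * 100
= 6.72 / 210.1 * 100
= 3.2%

3.2%


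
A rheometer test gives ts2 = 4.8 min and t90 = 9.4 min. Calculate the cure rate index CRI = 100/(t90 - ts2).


CRI = 100 / (t90 - ts2)
= 100 / (9.4 - 4.8)
= 100 / 4.6
= 21.74 min^-1

21.74 min^-1


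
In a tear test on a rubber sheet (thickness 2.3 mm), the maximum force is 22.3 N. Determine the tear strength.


Tear strength = force / thickness
= 22.3 / 2.3
= 9.7 N/mm

9.7 N/mm


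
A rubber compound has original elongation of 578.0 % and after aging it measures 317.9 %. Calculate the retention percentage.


Retention = aged / original * 100
= 317.9 / 578.0 * 100
= 55.0%

55.0%


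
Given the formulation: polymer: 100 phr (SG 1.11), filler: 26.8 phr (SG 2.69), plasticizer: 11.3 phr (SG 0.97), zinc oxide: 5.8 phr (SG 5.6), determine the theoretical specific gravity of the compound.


Sum of weights = 143.9
Volume contributions:
  polymer: 100/1.11 = 90.0901
  filler: 26.8/2.69 = 9.9628
  plasticizer: 11.3/0.97 = 11.6495
  zinc oxide: 5.8/5.6 = 1.0357
Sum of volumes = 112.7381
SG = 143.9 / 112.7381 = 1.276

SG = 1.276


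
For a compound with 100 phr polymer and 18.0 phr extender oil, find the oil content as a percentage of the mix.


Oil % = oil / (100 + oil) * 100
= 18.0 / (100 + 18.0) * 100
= 18.0 / 118.0 * 100
= 15.25%

15.25%


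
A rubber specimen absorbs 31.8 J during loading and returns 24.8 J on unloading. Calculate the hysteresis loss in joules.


Hysteresis loss = loading - unloading
= 31.8 - 24.8
= 7.0 J

7.0 J


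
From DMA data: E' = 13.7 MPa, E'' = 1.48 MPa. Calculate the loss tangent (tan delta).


tan delta = E'' / E'
= 1.48 / 13.7
= 0.108

tan delta = 0.108


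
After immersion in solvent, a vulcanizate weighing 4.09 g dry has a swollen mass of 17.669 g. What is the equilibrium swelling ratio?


Q = W_swollen / W_dry
Q = 17.669 / 4.09
Q = 4.32

Q = 4.32


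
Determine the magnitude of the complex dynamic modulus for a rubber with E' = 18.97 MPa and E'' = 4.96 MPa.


|E*| = sqrt(E'^2 + E''^2)
= sqrt(18.97^2 + 4.96^2)
= sqrt(359.8609 + 24.6016)
= 19.608 MPa

19.608 MPa


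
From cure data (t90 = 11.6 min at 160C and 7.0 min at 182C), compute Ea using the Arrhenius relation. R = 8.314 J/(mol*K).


T1 = 433.15 K, T2 = 455.15 K
1/T1 - 1/T2 = 1.1159e-04
ln(t1/t2) = ln(11.6/7.0) = 0.5051
Ea = 8.314 * 0.5051 / 1.1159e-04 = 37631.6474 J/mol
Ea = 37.63 kJ/mol

37.63 kJ/mol


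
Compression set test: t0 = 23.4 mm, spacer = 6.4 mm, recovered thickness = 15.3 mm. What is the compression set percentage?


CS = (t0 - recovered) / (t0 - ts) * 100
= (23.4 - 15.3) / (23.4 - 6.4) * 100
= 8.1 / 17.0 * 100
= 47.6%

47.6%


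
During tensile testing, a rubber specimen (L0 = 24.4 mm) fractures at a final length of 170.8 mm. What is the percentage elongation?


Elongation = (Lf - L0) / L0 * 100
= (170.8 - 24.4) / 24.4 * 100
= 146.4 / 24.4 * 100
= 600.0%

600.0%


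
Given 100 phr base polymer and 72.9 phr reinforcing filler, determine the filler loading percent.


Filler % = filler / (rubber + filler) * 100
= 72.9 / (100 + 72.9) * 100
= 72.9 / 172.9 * 100
= 42.16%

42.16%


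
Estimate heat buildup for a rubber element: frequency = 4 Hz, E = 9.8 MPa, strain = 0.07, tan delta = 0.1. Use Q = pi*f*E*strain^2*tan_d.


Q = pi * f * E * strain^2 * tan_d
= pi * 4 * 9.8 * 0.07^2 * 0.1
= pi * 4 * 9.8 * 0.0049 * 0.1
= 0.0603

Q = 0.0603


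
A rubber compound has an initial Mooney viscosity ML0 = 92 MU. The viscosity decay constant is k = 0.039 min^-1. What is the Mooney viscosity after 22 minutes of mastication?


ML = ML0 * exp(-k * t)
ML = 92 * exp(-0.039 * 22)
ML = 92 * 0.4240
ML = 39.01 MU

39.01 MU


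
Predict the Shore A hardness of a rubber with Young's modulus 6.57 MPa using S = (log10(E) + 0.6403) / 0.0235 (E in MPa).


log10(E) = 0.0235*S - 0.6403  =>  S = (log10(E) + 0.6403) / 0.0235
log10(6.57) = 0.817565
S = (0.817565 + 0.6403) / 0.0235 = 1.457865 / 0.0235
S = 62.0

Shore A = 62.0


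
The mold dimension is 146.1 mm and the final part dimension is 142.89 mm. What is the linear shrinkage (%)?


Shrinkage = (mold - part) / mold * 100
= (146.1 - 142.89) / 146.1 * 100
= 3.21 / 146.1 * 100
= 2.2%

2.2%


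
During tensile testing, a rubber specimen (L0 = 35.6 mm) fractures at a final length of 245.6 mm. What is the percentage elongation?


Elongation = (Lf - L0) / L0 * 100
= (245.6 - 35.6) / 35.6 * 100
= 210.0 / 35.6 * 100
= 589.9%

589.9%


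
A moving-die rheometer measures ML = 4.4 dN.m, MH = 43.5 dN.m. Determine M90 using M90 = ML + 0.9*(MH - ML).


M90 = ML + 0.9 * (MH - ML)
M90 = 4.4 + 0.9 * (43.5 - 4.4)
M90 = 4.4 + 0.9 * 39.1
M90 = 39.59 dN.m

39.59 dN.m


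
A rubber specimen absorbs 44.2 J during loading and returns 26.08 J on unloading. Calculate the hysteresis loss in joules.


Hysteresis loss = loading - unloading
= 44.2 - 26.08
= 18.12 J

18.12 J


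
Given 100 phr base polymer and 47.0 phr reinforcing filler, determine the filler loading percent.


Filler % = filler / (rubber + filler) * 100
= 47.0 / (100 + 47.0) * 100
= 47.0 / 147.0 * 100
= 31.97%

31.97%


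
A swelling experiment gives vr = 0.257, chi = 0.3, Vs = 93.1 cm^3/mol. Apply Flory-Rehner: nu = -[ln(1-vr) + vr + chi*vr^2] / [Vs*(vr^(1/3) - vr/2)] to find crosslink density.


ln(1 - vr) = ln(1 - 0.257) = -0.2971
Numerator = -((-0.2971) + 0.257 + 0.3 * 0.257^2) = 0.0202
Denominator = 93.1 * (0.257^(1/3) - 0.257/2) = 47.2283
nu = 0.0202 / 47.2283 = 4.2865e-04 mol/cm^3

4.2865e-04 mol/cm^3


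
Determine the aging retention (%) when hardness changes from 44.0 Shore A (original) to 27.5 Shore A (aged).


Retention = aged / original * 100
= 27.5 / 44.0 * 100
= 62.5%

62.5%


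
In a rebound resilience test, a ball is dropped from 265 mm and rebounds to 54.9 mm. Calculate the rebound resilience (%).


Resilience = h_rebound / h_drop * 100
= 54.9 / 265 * 100
= 20.7%

20.7%


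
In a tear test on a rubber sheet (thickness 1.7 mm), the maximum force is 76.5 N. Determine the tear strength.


Tear strength = force / thickness
= 76.5 / 1.7
= 45.0 N/mm

45.0 N/mm


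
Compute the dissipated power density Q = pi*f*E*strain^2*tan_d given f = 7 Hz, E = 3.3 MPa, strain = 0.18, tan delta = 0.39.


Q = pi * f * E * strain^2 * tan_d
= pi * 7 * 3.3 * 0.18^2 * 0.39
= pi * 7 * 3.3 * 0.0324 * 0.39
= 0.9170

Q = 0.9170


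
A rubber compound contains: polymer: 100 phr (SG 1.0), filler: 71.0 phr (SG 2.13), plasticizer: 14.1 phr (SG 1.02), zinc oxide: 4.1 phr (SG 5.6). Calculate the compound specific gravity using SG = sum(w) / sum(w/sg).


Sum of weights = 189.2
Volume contributions:
  polymer: 100/1.0 = 100.0000
  filler: 71.0/2.13 = 33.3333
  plasticizer: 14.1/1.02 = 13.8235
  zinc oxide: 4.1/5.6 = 0.7321
Sum of volumes = 147.8890
SG = 189.2 / 147.8890 = 1.279

SG = 1.279


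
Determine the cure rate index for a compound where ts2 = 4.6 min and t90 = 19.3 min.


CRI = 100 / (t90 - ts2)
= 100 / (19.3 - 4.6)
= 100 / 14.7
= 6.8 min^-1

6.8 min^-1


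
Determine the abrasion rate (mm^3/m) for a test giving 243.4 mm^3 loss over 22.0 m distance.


Rate = volume_loss / distance
= 243.4 / 22.0
= 11.064 mm^3/m

11.064 mm^3/m


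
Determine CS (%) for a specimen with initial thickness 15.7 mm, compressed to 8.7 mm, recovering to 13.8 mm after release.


CS = (t0 - recovered) / (t0 - ts) * 100
= (15.7 - 13.8) / (15.7 - 8.7) * 100
= 1.9 / 7.0 * 100
= 27.1%

27.1%


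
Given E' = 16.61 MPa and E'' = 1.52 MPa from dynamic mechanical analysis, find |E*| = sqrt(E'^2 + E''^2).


|E*| = sqrt(E'^2 + E''^2)
= sqrt(16.61^2 + 1.52^2)
= sqrt(275.8921 + 2.3104)
= 16.679 MPa

16.679 MPa


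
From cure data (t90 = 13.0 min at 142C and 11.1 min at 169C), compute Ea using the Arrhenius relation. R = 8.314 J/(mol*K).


T1 = 415.15 K, T2 = 442.15 K
1/T1 - 1/T2 = 1.4709e-04
ln(t1/t2) = ln(13.0/11.1) = 0.1580
Ea = 8.314 * 0.1580 / 1.4709e-04 = 8930.7862 J/mol
Ea = 8.93 kJ/mol

8.93 kJ/mol


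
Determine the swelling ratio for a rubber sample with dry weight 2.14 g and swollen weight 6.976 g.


Q = W_swollen / W_dry
Q = 6.976 / 2.14
Q = 3.26

Q = 3.26


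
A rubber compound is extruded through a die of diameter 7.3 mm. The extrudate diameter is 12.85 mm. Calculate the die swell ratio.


Die swell ratio = D_extrudate / D_die
= 12.85 / 7.3
= 1.76

Die swell = 1.76


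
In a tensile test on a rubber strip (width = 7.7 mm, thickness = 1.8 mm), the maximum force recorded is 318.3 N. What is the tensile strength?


Area = width * thickness = 7.7 * 1.8 = 13.86 mm^2
TS = force / area = 318.3 / 13.86 = 22.97 MPa

22.97 MPa


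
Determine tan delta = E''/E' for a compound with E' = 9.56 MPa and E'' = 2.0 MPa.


tan delta = E'' / E'
= 2.0 / 9.56
= 0.2092

tan delta = 0.2092


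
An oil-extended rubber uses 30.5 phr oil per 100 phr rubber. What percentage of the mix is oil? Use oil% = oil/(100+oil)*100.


Oil % = oil / (100 + oil) * 100
= 30.5 / (100 + 30.5) * 100
= 30.5 / 130.5 * 100
= 23.37%

23.37%


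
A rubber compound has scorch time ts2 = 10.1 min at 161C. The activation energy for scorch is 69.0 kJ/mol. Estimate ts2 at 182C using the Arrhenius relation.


Convert temperatures: T1 = 161 + 273.15 = 434.15 K, T2 = 182 + 273.15 = 455.15 K
ts2_new = 10.1 * exp(69000 / 8.314 * (1/455.15 - 1/434.15))
1/T2 - 1/T1 = -1.0627e-04
ts2_new = 4.18 min

4.18 min


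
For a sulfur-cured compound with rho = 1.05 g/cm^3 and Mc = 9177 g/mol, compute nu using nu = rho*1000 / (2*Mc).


nu = rho * 1000 / (2 * Mc)
nu = 1.05 * 1000 / (2 * 9177)
nu = 1050.0 / 18354
nu = 0.0572 mol/L

0.0572 mol/L


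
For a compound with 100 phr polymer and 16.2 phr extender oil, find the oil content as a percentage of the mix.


Oil % = oil / (100 + oil) * 100
= 16.2 / (100 + 16.2) * 100
= 16.2 / 116.2 * 100
= 13.94%

13.94%


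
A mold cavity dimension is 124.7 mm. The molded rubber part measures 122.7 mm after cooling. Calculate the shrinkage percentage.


Shrinkage = (mold - part) / mold * 100
= (124.7 - 122.7) / 124.7 * 100
= 2.0 / 124.7 * 100
= 1.6%

1.6%


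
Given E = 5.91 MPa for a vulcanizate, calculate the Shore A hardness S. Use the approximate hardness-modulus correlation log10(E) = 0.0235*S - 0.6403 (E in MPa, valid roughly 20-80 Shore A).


log10(E) = 0.0235*S - 0.6403  =>  S = (log10(E) + 0.6403) / 0.0235
log10(5.91) = 0.771587
S = (0.771587 + 0.6403) / 0.0235 = 1.411887 / 0.0235
S = 60.1

Shore A = 60.1


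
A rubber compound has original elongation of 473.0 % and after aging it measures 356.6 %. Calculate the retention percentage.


Retention = aged / original * 100
= 356.6 / 473.0 * 100
= 75.4%

75.4%


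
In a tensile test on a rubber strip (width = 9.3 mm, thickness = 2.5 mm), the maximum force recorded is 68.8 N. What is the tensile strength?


Area = width * thickness = 9.3 * 2.5 = 23.25 mm^2
TS = force / area = 68.8 / 23.25 = 2.96 MPa

2.96 MPa


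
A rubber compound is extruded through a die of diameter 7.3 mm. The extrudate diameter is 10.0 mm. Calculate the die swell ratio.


Die swell ratio = D_extrudate / D_die
= 10.0 / 7.3
= 1.37

Die swell = 1.37


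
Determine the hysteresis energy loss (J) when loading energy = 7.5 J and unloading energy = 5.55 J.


Hysteresis loss = loading - unloading
= 7.5 - 5.55
= 1.95 J

1.95 J


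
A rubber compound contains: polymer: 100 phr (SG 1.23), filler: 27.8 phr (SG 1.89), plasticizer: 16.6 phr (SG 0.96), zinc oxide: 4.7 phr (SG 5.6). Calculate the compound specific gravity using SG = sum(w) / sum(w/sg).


Sum of weights = 149.1
Volume contributions:
  polymer: 100/1.23 = 81.3008
  filler: 27.8/1.89 = 14.7090
  plasticizer: 16.6/0.96 = 17.2917
  zinc oxide: 4.7/5.6 = 0.8393
Sum of volumes = 114.1408
SG = 149.1 / 114.1408 = 1.306

SG = 1.306


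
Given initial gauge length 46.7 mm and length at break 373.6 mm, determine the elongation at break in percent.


Elongation = (Lf - L0) / L0 * 100
= (373.6 - 46.7) / 46.7 * 100
= 326.9 / 46.7 * 100
= 700.0%

700.0%


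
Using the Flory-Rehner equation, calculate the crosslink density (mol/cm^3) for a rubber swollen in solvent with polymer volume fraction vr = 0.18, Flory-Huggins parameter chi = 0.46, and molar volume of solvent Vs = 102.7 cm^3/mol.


ln(1 - vr) = ln(1 - 0.18) = -0.1985
Numerator = -((-0.1985) + 0.18 + 0.46 * 0.18^2) = 0.0035
Denominator = 102.7 * (0.18^(1/3) - 0.18/2) = 48.7436
nu = 0.0035 / 48.7436 = 7.2767e-05 mol/cm^3

7.2767e-05 mol/cm^3


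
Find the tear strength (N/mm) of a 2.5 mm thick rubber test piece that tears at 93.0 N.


Tear strength = force / thickness
= 93.0 / 2.5
= 37.2 N/mm

37.2 N/mm


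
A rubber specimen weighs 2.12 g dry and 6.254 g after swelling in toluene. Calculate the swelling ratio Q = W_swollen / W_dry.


Q = W_swollen / W_dry
Q = 6.254 / 2.12
Q = 2.95

Q = 2.95


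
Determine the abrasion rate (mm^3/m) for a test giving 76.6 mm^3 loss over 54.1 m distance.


Rate = volume_loss / distance
= 76.6 / 54.1
= 1.416 mm^3/m

1.416 mm^3/m


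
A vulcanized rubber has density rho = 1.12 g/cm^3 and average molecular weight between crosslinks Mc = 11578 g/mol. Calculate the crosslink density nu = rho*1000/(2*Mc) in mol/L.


nu = rho * 1000 / (2 * Mc)
nu = 1.12 * 1000 / (2 * 11578)
nu = 1120.0 / 23156
nu = 0.0484 mol/L

0.0484 mol/L


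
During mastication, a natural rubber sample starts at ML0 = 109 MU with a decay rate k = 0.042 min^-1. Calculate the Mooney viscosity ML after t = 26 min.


ML = ML0 * exp(-k * t)
ML = 109 * exp(-0.042 * 26)
ML = 109 * 0.3355
ML = 36.57 MU

36.57 MU


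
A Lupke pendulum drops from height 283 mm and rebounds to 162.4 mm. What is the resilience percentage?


Resilience = h_rebound / h_drop * 100
= 162.4 / 283 * 100
= 57.4%

57.4%


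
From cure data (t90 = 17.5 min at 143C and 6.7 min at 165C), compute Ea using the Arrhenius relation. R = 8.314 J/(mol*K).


T1 = 416.15 K, T2 = 438.15 K
1/T1 - 1/T2 = 1.2066e-04
ln(t1/t2) = ln(17.5/6.7) = 0.9601
Ea = 8.314 * 0.9601 / 1.2066e-04 = 66156.6519 J/mol
Ea = 66.16 kJ/mol

66.16 kJ/mol


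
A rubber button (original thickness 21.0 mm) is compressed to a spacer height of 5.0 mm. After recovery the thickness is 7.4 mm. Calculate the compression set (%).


CS = (t0 - recovered) / (t0 - ts) * 100
= (21.0 - 7.4) / (21.0 - 5.0) * 100
= 13.6 / 16.0 * 100
= 85.0%

85.0%


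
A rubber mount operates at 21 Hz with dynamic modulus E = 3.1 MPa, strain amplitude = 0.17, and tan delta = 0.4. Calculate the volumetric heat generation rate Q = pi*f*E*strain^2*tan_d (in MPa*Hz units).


Q = pi * f * E * strain^2 * tan_d
= pi * 21 * 3.1 * 0.17^2 * 0.4
= pi * 21 * 3.1 * 0.0289 * 0.4
= 2.3642

Q = 2.3642


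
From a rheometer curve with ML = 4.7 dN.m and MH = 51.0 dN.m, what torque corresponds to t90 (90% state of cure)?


M90 = ML + 0.9 * (MH - ML)
M90 = 4.7 + 0.9 * (51.0 - 4.7)
M90 = 4.7 + 0.9 * 46.3
M90 = 46.37 dN.m

46.37 dN.m


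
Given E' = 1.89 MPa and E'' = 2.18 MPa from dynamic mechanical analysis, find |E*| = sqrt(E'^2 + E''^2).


|E*| = sqrt(E'^2 + E''^2)
= sqrt(1.89^2 + 2.18^2)
= sqrt(3.5721 + 4.7524)
= 2.885 MPa

2.885 MPa


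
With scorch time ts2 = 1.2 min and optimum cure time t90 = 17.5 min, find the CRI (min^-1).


CRI = 100 / (t90 - ts2)
= 100 / (17.5 - 1.2)
= 100 / 16.3
= 6.13 min^-1

6.13 min^-1


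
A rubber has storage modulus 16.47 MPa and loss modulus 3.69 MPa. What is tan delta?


tan delta = E'' / E'
= 3.69 / 16.47
= 0.224

tan delta = 0.224


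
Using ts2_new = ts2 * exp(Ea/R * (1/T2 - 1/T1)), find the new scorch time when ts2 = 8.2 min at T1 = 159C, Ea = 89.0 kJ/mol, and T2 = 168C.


Convert temperatures: T1 = 159 + 273.15 = 432.15 K, T2 = 168 + 273.15 = 441.15 K
ts2_new = 8.2 * exp(89000 / 8.314 * (1/441.15 - 1/432.15))
1/T2 - 1/T1 = -4.7209e-05
ts2_new = 4.95 min

4.95 min


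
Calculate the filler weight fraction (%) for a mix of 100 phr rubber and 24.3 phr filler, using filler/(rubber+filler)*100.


Filler % = filler / (rubber + filler) * 100
= 24.3 / (100 + 24.3) * 100
= 24.3 / 124.3 * 100
= 19.55%

19.55%


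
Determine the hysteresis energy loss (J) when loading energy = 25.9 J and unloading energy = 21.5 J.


Hysteresis loss = loading - unloading
= 25.9 - 21.5
= 4.4 J

4.4 J


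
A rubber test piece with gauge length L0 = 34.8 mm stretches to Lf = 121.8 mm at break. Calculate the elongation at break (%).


Elongation = (Lf - L0) / L0 * 100
= (121.8 - 34.8) / 34.8 * 100
= 87.0 / 34.8 * 100
= 250.0%

250.0%


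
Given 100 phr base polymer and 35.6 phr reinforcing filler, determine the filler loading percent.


Filler % = filler / (rubber + filler) * 100
= 35.6 / (100 + 35.6) * 100
= 35.6 / 135.6 * 100
= 26.25%

26.25%


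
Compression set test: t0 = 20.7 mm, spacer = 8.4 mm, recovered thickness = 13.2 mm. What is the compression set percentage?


CS = (t0 - recovered) / (t0 - ts) * 100
= (20.7 - 13.2) / (20.7 - 8.4) * 100
= 7.5 / 12.3 * 100
= 61.0%

61.0%


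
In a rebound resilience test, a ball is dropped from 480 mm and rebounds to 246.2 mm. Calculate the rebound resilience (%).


Resilience = h_rebound / h_drop * 100
= 246.2 / 480 * 100
= 51.3%

51.3%


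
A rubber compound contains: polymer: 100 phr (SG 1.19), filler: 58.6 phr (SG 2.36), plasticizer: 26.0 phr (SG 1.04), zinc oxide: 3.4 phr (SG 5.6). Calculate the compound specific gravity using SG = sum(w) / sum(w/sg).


Sum of weights = 188.0
Volume contributions:
  polymer: 100/1.19 = 84.0336
  filler: 58.6/2.36 = 24.8305
  plasticizer: 26.0/1.04 = 25.0000
  zinc oxide: 3.4/5.6 = 0.6071
Sum of volumes = 134.4713
SG = 188.0 / 134.4713 = 1.398

SG = 1.398


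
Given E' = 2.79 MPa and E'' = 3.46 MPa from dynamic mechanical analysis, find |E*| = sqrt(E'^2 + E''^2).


|E*| = sqrt(E'^2 + E''^2)
= sqrt(2.79^2 + 3.46^2)
= sqrt(7.7841 + 11.9716)
= 4.445 MPa

4.445 MPa


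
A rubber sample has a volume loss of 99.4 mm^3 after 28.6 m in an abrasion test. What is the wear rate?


Rate = volume_loss / distance
= 99.4 / 28.6
= 3.476 mm^3/m

3.476 mm^3/m


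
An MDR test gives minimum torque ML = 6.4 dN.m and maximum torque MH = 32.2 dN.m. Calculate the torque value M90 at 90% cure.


M90 = ML + 0.9 * (MH - ML)
M90 = 6.4 + 0.9 * (32.2 - 6.4)
M90 = 6.4 + 0.9 * 25.8
M90 = 29.62 dN.m

29.62 dN.m


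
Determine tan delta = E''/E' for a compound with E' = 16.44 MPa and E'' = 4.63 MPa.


tan delta = E'' / E'
= 4.63 / 16.44
= 0.2816

tan delta = 0.2816


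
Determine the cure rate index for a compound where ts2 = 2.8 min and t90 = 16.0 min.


CRI = 100 / (t90 - ts2)
= 100 / (16.0 - 2.8)
= 100 / 13.2
= 7.58 min^-1

7.58 min^-1


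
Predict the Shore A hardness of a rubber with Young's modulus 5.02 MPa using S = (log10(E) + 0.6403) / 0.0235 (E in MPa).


log10(E) = 0.0235*S - 0.6403  =>  S = (log10(E) + 0.6403) / 0.0235
log10(5.02) = 0.700704
S = (0.700704 + 0.6403) / 0.0235 = 1.341004 / 0.0235
S = 57.1

Shore A = 57.1


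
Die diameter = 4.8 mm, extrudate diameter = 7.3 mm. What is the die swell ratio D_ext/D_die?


Die swell ratio = D_extrudate / D_die
= 7.3 / 4.8
= 1.521

Die swell = 1.521


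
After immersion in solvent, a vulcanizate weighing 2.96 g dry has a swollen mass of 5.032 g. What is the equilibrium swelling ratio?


Q = W_swollen / W_dry
Q = 5.032 / 2.96
Q = 1.7

Q = 1.7


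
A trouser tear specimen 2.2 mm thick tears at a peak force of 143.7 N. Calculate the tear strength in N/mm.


Tear strength = force / thickness
= 143.7 / 2.2
= 65.32 N/mm

65.32 N/mm


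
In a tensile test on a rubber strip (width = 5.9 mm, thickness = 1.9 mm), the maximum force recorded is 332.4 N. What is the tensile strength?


Area = width * thickness = 5.9 * 1.9 = 11.21 mm^2
TS = force / area = 332.4 / 11.21 = 29.65 MPa

29.65 MPa


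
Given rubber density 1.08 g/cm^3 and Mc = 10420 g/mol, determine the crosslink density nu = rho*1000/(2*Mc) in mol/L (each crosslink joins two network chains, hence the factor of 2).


nu = rho * 1000 / (2 * Mc)
nu = 1.08 * 1000 / (2 * 10420)
nu = 1080.0 / 20840
nu = 0.0518 mol/L

0.0518 mol/L


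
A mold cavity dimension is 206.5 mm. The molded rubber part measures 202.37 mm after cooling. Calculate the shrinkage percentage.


Shrinkage = (mold - part) / mold * 100
= (206.5 - 202.37) / 206.5 * 100
= 4.13 / 206.5 * 100
= 2.0%

2.0%


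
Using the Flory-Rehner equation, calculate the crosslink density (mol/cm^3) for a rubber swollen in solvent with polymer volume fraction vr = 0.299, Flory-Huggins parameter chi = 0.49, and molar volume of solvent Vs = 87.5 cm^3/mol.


ln(1 - vr) = ln(1 - 0.299) = -0.3552
Numerator = -((-0.3552) + 0.299 + 0.49 * 0.299^2) = 0.0124
Denominator = 87.5 * (0.299^(1/3) - 0.299/2) = 45.4290
nu = 0.0124 / 45.4290 = 2.7385e-04 mol/cm^3

2.7385e-04 mol/cm^3


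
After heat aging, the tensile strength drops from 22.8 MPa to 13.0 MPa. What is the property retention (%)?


Retention = aged / original * 100
= 13.0 / 22.8 * 100
= 57.0%

57.0%


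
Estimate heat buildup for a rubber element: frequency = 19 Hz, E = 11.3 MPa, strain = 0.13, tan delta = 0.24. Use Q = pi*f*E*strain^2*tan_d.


Q = pi * f * E * strain^2 * tan_d
= pi * 19 * 11.3 * 0.13^2 * 0.24
= pi * 19 * 11.3 * 0.0169 * 0.24
= 2.7358

Q = 2.7358


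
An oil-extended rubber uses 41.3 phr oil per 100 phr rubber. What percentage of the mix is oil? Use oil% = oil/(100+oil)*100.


Oil % = oil / (100 + oil) * 100
= 41.3 / (100 + 41.3) * 100
= 41.3 / 141.3 * 100
= 29.23%

29.23%
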